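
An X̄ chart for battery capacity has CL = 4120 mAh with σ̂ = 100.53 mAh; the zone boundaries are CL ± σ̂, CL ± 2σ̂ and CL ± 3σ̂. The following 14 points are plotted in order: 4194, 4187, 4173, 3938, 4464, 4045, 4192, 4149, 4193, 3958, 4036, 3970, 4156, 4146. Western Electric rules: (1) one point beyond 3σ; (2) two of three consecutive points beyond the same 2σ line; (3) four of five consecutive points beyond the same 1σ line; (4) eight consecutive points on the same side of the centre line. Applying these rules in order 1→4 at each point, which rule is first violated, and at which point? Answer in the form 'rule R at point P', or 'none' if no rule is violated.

rule 1 at point 5

Zone of each point (C = within 1σ̂, B = 1σ̂–2σ̂, A = 2σ̂–3σ̂, * = beyond 3σ̂; sign = side of CL): 1:+C, 2:+C, 3:+C, 4:-B, 5:+*, 6:-C, 7:+C, 8:+C, 9:+C, 10:-B, 11:-C, 12:-B, 13:+C, 14:+C
Rule 1 (one point beyond the 3σ limits) is satisfied at point 5.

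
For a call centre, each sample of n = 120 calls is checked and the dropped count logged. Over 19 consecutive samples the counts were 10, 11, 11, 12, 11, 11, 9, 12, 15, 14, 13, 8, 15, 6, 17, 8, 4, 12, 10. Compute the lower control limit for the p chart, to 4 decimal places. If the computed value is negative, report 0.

0.0126

p̄ = Σdᵢ / (k·n) = 209 / (19 × 120) = 0.09167
LCL = p̄ − 3·√(p̄(1−p̄)/n) = 0.09167 − 3 × 0.02634 = 0.01264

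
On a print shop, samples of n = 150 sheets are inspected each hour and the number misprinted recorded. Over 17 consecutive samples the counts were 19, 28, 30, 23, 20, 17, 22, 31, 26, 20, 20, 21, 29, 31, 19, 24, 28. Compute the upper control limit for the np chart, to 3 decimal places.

37.470

p̄ = Σdᵢ / (k·n) = 408 / (17 × 150) = 0.16000
UCL = np̄ + 3·√(np̄(1−p̄)) = 24.0000 + 3 × √(24.0000×0.84000) = 24.0000 + 3 × 4.4900 = 37.4700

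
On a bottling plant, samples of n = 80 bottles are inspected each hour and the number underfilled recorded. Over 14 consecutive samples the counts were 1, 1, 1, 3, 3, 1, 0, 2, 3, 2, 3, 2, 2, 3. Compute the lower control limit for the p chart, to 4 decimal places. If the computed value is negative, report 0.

p̄ = Σdᵢ / (k·n) = 27 / (14 × 80) = 0.02411
LCL = p̄ − 3·√(p̄(1−p̄)/n) = 0.02411 − 3 × 0.01715 = -0.02734 → 0 (negative, so LCL = 0)

0.0000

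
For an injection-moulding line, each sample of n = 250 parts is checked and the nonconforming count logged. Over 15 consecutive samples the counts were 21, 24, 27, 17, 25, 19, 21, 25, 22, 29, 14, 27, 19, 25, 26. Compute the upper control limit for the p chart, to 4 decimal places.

0.1455

p̄ = Σdᵢ / (k·n) = 341 / (15 × 250) = 0.09093
UCL = p̄ + 3·√(p̄(1−p̄)/n) = 0.09093 + 3 × √(0.09093×0.90907/250) = 0.09093 + 3 × 0.01818 = 0.14549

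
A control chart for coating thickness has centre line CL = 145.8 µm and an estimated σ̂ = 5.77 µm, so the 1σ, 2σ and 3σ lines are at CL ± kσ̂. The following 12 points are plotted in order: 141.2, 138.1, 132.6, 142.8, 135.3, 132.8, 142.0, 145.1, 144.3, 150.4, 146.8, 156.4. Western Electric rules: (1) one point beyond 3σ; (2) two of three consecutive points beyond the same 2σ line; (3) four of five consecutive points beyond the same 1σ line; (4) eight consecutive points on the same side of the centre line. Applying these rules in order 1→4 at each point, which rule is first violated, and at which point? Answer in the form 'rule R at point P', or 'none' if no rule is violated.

rule 3 at point 6

Zone of each point (C = within 1σ̂, B = 1σ̂–2σ̂, A = 2σ̂–3σ̂, * = beyond 3σ̂; sign = side of CL): 1:-C, 2:-B, 3:-A, 4:-C, 5:-B, 6:-A, 7:-C, 8:-C, 9:-C, 10:+C, 11:+C, 12:+B
Rule 3 (four of five consecutive points beyond the same 1σ limit) is satisfied at point 6.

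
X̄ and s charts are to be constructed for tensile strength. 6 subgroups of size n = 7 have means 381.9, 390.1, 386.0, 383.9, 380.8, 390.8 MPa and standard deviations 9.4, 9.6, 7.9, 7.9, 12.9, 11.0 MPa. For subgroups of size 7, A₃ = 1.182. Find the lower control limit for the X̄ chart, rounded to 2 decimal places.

X̄̄ = (381.9 + 390.1 + 386.0 + 383.9 + 380.8 + 390.8) / 6 = 385.5833
s̄ = (9.4 + 9.6 + 7.9 + 7.9 + 12.9 + 11.0) / 6 = 9.7833
LCL = X̄̄ − A₃·s̄ = 385.5833 − 1.182 × 9.7833 = 374.0194

374.02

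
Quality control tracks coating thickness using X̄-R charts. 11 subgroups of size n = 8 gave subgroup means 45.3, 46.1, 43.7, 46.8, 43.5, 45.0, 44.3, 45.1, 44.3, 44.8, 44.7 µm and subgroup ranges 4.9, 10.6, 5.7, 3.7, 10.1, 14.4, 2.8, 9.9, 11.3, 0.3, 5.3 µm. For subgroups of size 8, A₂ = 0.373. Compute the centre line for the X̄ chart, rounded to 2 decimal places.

44.87

X̄̄ = (45.3 + 46.1 + 43.7 + 46.8 + 43.5 + 45.0 + 44.3 + 45.1 + 44.3 + 44.8 + 44.7) / 11 = 493.6000 / 11 = 44.8727
CL = X̄̄ = 44.8727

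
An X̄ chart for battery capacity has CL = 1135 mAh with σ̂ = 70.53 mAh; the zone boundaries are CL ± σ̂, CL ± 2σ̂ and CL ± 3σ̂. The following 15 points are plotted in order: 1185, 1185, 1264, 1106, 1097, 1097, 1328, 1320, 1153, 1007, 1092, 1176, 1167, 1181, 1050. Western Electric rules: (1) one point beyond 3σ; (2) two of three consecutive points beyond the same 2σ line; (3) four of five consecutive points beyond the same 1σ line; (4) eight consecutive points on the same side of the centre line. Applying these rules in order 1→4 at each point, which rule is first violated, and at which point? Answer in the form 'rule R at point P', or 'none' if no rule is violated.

Zone of each point (C = within 1σ̂, B = 1σ̂–2σ̂, A = 2σ̂–3σ̂, * = beyond 3σ̂; sign = side of CL): 1:+C, 2:+C, 3:+B, 4:-C, 5:-C, 6:-C, 7:+A, 8:+A, 9:+C, 10:-B, 11:-C, 12:+C, 13:+C, 14:+C, 15:-B
Rule 2 (two of three consecutive points beyond the same 2σ limit) is satisfied at point 8.

rule 2 at point 8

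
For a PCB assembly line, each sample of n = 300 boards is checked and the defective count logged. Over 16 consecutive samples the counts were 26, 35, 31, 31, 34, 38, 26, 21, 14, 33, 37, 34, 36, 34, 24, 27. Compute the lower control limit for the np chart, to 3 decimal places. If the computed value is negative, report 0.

p̄ = Σdᵢ / (k·n) = 481 / (16 × 300) = 0.10021
LCL = np̄ − 3·√(np̄(1−p̄)) = 30.0625 − 3 × 5.2010 = 14.4596

14.460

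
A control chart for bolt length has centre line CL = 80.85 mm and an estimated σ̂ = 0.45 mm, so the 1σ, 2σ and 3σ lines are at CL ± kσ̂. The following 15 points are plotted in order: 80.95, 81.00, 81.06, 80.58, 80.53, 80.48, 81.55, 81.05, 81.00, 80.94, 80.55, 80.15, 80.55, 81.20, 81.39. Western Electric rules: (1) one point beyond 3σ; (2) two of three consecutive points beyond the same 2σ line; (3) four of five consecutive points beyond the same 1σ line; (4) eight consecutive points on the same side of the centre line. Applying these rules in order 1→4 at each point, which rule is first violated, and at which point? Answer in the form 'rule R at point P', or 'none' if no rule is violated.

none

Zone of each point (C = within 1σ̂, B = 1σ̂–2σ̂, A = 2σ̂–3σ̂, * = beyond 3σ̂; sign = side of CL): 1:+C, 2:+C, 3:+C, 4:-C, 5:-C, 6:-C, 7:+B, 8:+C, 9:+C, 10:+C, 11:-C, 12:-B, 13:-C, 14:+C, 15:+B
No rule fires across all 15 points.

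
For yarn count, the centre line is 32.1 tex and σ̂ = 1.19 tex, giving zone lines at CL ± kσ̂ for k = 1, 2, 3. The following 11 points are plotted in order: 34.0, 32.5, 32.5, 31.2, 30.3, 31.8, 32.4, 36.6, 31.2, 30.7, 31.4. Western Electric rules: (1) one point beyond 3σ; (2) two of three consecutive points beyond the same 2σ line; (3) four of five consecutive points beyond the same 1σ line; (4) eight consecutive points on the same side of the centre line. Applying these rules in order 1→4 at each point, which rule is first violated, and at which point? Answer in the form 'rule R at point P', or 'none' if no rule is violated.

Zone of each point (C = within 1σ̂, B = 1σ̂–2σ̂, A = 2σ̂–3σ̂, * = beyond 3σ̂; sign = side of CL): 1:+B, 2:+C, 3:+C, 4:-C, 5:-B, 6:-C, 7:+C, 8:+*, 9:-C, 10:-B, 11:-C
Rule 1 (one point beyond the 3σ limits) is satisfied at point 8.

rule 1 at point 8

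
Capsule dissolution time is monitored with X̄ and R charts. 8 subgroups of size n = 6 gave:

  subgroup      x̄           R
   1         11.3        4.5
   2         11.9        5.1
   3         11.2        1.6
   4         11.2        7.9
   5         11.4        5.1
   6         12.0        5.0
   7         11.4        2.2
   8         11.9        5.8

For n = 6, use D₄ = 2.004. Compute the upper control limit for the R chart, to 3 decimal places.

9.319

R̄ = (4.5 + 5.1 + 1.6 + 7.9 + 5.1 + 5.0 + 2.2 + 5.8) / 8 = 37.2000 / 8 = 4.6500
UCL_R = D₄·R̄ = 2.004 × 4.6500 = 9.3186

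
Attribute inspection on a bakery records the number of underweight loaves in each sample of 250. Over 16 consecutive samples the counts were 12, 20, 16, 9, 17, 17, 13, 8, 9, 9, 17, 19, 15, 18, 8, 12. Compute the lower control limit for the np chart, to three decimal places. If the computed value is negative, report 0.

2.897

p̄ = Σdᵢ / (k·n) = 219 / (16 × 250) = 0.05475
LCL = np̄ − 3·√(np̄(1−p̄)) = 13.6875 − 3 × 3.5970 = 2.8966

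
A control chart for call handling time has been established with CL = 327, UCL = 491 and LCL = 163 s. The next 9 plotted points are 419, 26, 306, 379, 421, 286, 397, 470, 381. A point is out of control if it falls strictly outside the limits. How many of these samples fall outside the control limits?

Compare each point to [163, 491]: sample 2 = 26 < LCL.

1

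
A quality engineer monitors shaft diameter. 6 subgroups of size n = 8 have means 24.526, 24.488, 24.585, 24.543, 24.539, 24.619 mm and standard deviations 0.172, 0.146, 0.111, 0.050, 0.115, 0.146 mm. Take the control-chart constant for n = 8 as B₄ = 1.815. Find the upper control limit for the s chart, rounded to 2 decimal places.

s̄ = (0.172 + 0.146 + 0.111 + 0.050 + 0.115 + 0.146) / 6 = 0.1233
UCL_s = B₄·s̄ = 1.815 × 0.1233 = 0.2238

0.22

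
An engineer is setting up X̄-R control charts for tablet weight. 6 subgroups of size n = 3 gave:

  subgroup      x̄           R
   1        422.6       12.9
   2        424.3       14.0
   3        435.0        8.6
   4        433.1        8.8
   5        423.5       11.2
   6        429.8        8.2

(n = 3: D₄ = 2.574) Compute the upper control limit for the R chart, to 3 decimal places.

27.327

R̄ = (12.9 + 14.0 + 8.6 + 8.8 + 11.2 + 8.2) / 6 = 63.7000 / 6 = 10.6167
UCL_R = D₄·R̄ = 2.574 × 10.6167 = 27.3273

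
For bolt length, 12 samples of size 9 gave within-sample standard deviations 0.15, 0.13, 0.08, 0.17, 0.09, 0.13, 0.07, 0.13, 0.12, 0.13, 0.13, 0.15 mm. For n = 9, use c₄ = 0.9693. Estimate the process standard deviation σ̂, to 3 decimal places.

0.127

s̄ = (0.15 + 0.13 + 0.08 + 0.17 + 0.09 + 0.13 + 0.07 + 0.13 + 0.12 + 0.13 + 0.13 + 0.15) / 12 = 0.1233
σ̂ = s̄ / c₄ = 0.1233 / 0.9693 = 0.1272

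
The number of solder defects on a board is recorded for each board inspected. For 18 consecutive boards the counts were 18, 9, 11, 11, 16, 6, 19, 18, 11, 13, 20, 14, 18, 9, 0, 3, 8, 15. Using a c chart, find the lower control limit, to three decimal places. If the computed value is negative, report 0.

1.702

c̄ = (18 + 9 + 11 + 11 + 16 + 6 + 19 + 18 + 11 + 13 + 20 + 14 + 18 + 9 + 0 + 3 + 8 + 15) / 18 = 219 / 18 = 12.1667
LCL = c̄ − 3√c̄ = 12.1667 − 3 × 3.4881 = 1.7024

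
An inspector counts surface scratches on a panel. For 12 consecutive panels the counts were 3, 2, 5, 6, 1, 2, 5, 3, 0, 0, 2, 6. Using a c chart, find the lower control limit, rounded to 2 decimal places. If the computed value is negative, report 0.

0.00

c̄ = (3 + 2 + 5 + 6 + 1 + 2 + 5 + 3 + 0 + 0 + 2 + 6) / 12 = 35 / 12 = 2.9167
LCL = c̄ − 3√c̄ = 2.9167 − 3 × 1.7078 = -2.2068 → 0 (cannot be negative)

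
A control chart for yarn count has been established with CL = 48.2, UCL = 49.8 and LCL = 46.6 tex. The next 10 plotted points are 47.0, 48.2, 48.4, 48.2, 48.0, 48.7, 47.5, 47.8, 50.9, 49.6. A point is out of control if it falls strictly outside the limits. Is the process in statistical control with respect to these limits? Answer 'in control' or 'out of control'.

Compare each point to [46.6, 49.8]: sample 9 = 50.9 > UCL.

out of control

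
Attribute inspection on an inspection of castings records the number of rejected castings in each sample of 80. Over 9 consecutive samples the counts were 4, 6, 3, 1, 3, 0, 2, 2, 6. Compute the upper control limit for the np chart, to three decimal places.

8.098

p̄ = Σdᵢ / (k·n) = 27 / (9 × 80) = 0.03750
UCL = np̄ + 3·√(np̄(1−p̄)) = 3.0000 + 3 × √(3.0000×0.96250) = 3.0000 + 3 × 1.6993 = 8.0978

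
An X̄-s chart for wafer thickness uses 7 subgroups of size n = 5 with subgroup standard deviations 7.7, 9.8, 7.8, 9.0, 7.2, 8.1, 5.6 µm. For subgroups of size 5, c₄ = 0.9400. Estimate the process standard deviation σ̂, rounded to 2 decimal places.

s̄ = (7.7 + 9.8 + 7.8 + 9.0 + 7.2 + 8.1 + 5.6) / 7 = 7.8857
σ̂ = s̄ / c₄ = 7.8857 / 0.9400 = 8.3891

8.39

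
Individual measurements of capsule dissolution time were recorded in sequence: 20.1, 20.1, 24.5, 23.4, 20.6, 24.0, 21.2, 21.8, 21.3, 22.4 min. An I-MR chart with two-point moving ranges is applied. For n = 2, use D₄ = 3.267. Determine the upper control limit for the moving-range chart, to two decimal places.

Moving ranges: 0.0, 4.4, 1.1, 2.8, 3.4, 2.8, 0.6, 0.5, 1.1; M̄R̄ = 16.7000 / 9 = 1.8556
UCL_MR = D₄·M̄R̄ = 3.267 × 1.8556 = 6.0621

6.06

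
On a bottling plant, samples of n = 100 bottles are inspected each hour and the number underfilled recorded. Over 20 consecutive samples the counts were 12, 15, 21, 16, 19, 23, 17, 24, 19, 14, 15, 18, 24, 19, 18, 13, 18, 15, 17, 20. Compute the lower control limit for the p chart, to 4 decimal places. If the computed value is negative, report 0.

p̄ = Σdᵢ / (k·n) = 357 / (20 × 100) = 0.17850
LCL = p̄ − 3·√(p̄(1−p̄)/n) = 0.17850 − 3 × 0.03829 = 0.06362

0.0636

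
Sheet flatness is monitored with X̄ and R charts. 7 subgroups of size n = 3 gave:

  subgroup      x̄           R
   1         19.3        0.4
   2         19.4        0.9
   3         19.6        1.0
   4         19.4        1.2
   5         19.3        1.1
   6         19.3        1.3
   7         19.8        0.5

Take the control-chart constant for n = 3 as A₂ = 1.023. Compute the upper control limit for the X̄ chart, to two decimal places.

X̄̄ = (19.3 + 19.4 + 19.6 + 19.4 + 19.3 + 19.3 + 19.8) / 7 = 136.1000 / 7 = 19.4429
R̄ = (0.4 + 0.9 + 1.0 + 1.2 + 1.1 + 1.3 + 0.5) / 7 = 6.4000 / 7 = 0.9143
UCL = X̄̄ + A₂·R̄ = 19.4429 + 1.023 × 0.9143 = 20.3782

20.38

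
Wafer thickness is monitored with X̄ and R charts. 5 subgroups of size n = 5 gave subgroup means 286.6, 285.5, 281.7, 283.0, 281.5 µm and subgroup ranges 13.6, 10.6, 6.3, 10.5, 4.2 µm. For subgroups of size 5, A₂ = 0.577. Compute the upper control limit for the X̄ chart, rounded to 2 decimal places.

288.88

X̄̄ = (286.6 + 285.5 + 281.7 + 283.0 + 281.5) / 5 = 1418.3000 / 5 = 283.6600
R̄ = (13.6 + 10.6 + 6.3 + 10.5 + 4.2) / 5 = 45.2000 / 5 = 9.0400
UCL = X̄̄ + A₂·R̄ = 283.6600 + 0.577 × 9.0400 = 288.8761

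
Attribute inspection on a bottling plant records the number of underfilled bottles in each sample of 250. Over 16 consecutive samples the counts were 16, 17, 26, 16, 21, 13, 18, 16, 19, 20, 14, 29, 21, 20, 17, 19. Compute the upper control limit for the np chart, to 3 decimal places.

31.407

p̄ = Σdᵢ / (k·n) = 302 / (16 × 250) = 0.07550
UCL = np̄ + 3·√(np̄(1−p̄)) = 18.8750 + 3 × √(18.8750×0.92450) = 18.8750 + 3 × 4.1773 = 31.4069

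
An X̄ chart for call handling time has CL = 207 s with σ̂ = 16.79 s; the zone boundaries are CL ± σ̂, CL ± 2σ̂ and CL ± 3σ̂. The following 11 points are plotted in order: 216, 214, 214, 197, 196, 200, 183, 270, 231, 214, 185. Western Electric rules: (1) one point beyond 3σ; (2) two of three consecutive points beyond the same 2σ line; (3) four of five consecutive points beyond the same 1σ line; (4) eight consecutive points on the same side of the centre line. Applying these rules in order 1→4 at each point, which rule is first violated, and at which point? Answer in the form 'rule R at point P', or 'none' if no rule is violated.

rule 1 at point 8

Zone of each point (C = within 1σ̂, B = 1σ̂–2σ̂, A = 2σ̂–3σ̂, * = beyond 3σ̂; sign = side of CL): 1:+C, 2:+C, 3:+C, 4:-C, 5:-C, 6:-C, 7:-B, 8:+*, 9:+B, 10:+C, 11:-B
Rule 1 (one point beyond the 3σ limits) is satisfied at point 8.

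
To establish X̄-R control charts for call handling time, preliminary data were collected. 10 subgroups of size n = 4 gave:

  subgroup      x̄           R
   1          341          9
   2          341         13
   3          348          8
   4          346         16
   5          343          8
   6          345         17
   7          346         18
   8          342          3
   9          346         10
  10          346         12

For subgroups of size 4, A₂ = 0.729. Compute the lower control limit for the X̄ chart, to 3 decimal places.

X̄̄ = (341 + 341 + 348 + 346 + 343 + 345 + 346 + 342 + 346 + 346) / 10 = 3444.0000 / 10 = 344.4000
R̄ = (9 + 13 + 8 + 16 + 8 + 17 + 18 + 3 + 10 + 12) / 10 = 114.0000 / 10 = 11.4000
LCL = X̄̄ − A₂·R̄ = 344.4000 − 0.729 × 11.4000 = 336.0894

336.089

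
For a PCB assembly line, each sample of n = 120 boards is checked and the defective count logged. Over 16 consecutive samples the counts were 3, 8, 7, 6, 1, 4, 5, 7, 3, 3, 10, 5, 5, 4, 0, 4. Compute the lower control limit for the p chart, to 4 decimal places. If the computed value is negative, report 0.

p̄ = Σdᵢ / (k·n) = 75 / (16 × 120) = 0.03906
LCL = p̄ − 3·√(p̄(1−p̄)/n) = 0.03906 − 3 × 0.01769 = -0.01400 → 0 (negative, so LCL = 0)

0.0000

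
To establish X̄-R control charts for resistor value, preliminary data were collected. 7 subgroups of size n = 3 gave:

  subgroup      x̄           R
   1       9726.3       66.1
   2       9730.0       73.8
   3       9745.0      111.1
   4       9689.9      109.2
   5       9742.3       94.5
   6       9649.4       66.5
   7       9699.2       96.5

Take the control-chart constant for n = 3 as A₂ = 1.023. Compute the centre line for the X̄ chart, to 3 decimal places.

X̄̄ = (9726.3 + 9730.0 + 9745.0 + 9689.9 + 9742.3 + 9649.4 + 9699.2) / 7 = 67982.1000 / 7 = 9711.7286
CL = X̄̄ = 9711.7286

9711.729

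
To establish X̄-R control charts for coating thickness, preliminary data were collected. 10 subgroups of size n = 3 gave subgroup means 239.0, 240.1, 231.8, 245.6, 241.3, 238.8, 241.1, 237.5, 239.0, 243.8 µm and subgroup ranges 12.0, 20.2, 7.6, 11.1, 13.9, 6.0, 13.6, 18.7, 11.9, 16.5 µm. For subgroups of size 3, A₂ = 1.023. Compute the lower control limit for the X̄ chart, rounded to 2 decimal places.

X̄̄ = (239.0 + 240.1 + 231.8 + 245.6 + 241.3 + 238.8 + 241.1 + 237.5 + 239.0 + 243.8) / 10 = 2398.0000 / 10 = 239.8000
R̄ = (12.0 + 20.2 + 7.6 + 11.1 + 13.9 + 6.0 + 13.6 + 18.7 + 11.9 + 16.5) / 10 = 131.5000 / 10 = 13.1500
LCL = X̄̄ − A₂·R̄ = 239.8000 − 1.023 × 13.1500 = 226.3476

226.35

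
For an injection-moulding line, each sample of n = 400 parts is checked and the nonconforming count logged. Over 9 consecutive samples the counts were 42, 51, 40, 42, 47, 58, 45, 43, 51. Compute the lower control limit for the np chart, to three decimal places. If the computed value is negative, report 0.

27.314

p̄ = Σdᵢ / (k·n) = 419 / (9 × 400) = 0.11639
LCL = np̄ − 3·√(np̄(1−p̄)) = 46.5556 − 3 × 6.4138 = 27.3141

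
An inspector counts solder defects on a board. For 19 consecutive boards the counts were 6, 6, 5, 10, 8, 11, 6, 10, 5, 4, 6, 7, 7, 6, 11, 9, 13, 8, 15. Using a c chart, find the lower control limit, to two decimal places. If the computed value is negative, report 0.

0.00

c̄ = (6 + 6 + 5 + 10 + 8 + 11 + 6 + 10 + 5 + 4 + 6 + 7 + 7 + 6 + 11 + 9 + 13 + 8 + 15) / 19 = 153 / 19 = 8.0526
LCL = c̄ − 3√c̄ = 8.0526 − 3 × 2.8377 = -0.4605 → 0 (cannot be negative)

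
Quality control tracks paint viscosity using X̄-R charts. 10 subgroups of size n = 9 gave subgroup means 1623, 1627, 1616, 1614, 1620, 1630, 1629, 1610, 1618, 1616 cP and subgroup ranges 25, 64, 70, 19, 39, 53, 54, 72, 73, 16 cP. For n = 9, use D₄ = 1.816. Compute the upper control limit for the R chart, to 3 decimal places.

88.076

R̄ = (25 + 64 + 70 + 19 + 39 + 53 + 54 + 72 + 73 + 16) / 10 = 485.0000 / 10 = 48.5000
UCL_R = D₄·R̄ = 1.816 × 48.5000 = 88.0760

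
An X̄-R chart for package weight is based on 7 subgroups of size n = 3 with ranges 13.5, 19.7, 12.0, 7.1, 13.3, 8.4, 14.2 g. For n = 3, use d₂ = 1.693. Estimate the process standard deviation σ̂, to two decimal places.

7.44

R̄ = (13.5 + 19.7 + 12.0 + 7.1 + 13.3 + 8.4 + 14.2) / 7 = 12.6000
σ̂ = R̄ / d₂ = 12.6000 / 1.693 = 7.4424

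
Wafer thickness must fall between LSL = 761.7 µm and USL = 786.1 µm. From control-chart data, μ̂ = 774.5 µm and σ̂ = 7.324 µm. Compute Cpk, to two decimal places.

Cpu = (USL − μ̂) / (3σ̂) = (786.1 − 774.5) / (3 × 7.324) = 0.5279; Cpl = (μ̂ − LSL) / (3σ̂) = (774.5 − 761.7) / (3 × 7.324) = 0.5826; Cpk = min(Cpu, Cpl) = 0.5279

0.53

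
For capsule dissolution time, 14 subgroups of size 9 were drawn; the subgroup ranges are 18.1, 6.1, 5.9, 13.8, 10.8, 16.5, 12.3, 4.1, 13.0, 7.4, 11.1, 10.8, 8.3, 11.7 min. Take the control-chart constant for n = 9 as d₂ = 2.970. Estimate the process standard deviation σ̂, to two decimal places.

R̄ = (18.1 + 6.1 + 5.9 + 13.8 + 10.8 + 16.5 + 12.3 + 4.1 + 13.0 + 7.4 + 11.1 + 10.8 + 8.3 + 11.7) / 14 = 10.7071
σ̂ = R̄ / d₂ = 10.7071 / 2.970 = 3.6051

3.61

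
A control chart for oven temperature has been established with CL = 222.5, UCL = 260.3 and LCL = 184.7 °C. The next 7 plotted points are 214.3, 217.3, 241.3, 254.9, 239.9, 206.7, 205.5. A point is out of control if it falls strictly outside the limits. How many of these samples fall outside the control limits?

All 7 points lie within [184.7, 260.3].

0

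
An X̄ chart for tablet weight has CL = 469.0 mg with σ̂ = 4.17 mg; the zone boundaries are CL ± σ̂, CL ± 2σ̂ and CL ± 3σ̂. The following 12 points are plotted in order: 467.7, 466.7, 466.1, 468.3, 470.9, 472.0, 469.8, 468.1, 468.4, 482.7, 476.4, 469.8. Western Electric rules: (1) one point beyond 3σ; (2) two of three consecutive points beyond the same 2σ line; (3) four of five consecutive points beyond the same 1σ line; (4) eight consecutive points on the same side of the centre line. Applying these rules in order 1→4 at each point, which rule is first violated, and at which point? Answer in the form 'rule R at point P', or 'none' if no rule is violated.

rule 1 at point 10

Zone of each point (C = within 1σ̂, B = 1σ̂–2σ̂, A = 2σ̂–3σ̂, * = beyond 3σ̂; sign = side of CL): 1:-C, 2:-C, 3:-C, 4:-C, 5:+C, 6:+C, 7:+C, 8:-C, 9:-C, 10:+*, 11:+B, 12:+C
Rule 1 (one point beyond the 3σ limits) is satisfied at point 10.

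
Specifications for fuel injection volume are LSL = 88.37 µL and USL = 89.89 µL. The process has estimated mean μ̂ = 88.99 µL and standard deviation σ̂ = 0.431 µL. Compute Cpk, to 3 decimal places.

0.480

Cpu = (USL − μ̂) / (3σ̂) = (89.89 − 88.99) / (3 × 0.431) = 0.6961; Cpl = (μ̂ − LSL) / (3σ̂) = (88.99 − 88.37) / (3 × 0.431) = 0.4795; Cpk = min(Cpu, Cpl) = 0.4795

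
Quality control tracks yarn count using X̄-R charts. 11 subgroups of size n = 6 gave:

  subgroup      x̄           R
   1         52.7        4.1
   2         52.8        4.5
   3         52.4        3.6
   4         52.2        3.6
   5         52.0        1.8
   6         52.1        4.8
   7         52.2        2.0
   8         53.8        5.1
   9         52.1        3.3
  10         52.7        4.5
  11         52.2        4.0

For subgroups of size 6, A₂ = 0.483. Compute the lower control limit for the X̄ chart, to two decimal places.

50.66

X̄̄ = (52.7 + 52.8 + 52.4 + 52.2 + 52.0 + 52.1 + 52.2 + 53.8 + 52.1 + 52.7 + 52.2) / 11 = 577.2000 / 11 = 52.4727
R̄ = (4.1 + 4.5 + 3.6 + 3.6 + 1.8 + 4.8 + 2.0 + 5.1 + 3.3 + 4.5 + 4.0) / 11 = 41.3000 / 11 = 3.7545
LCL = X̄̄ − A₂·R̄ = 52.4727 − 0.483 × 3.7545 = 50.6593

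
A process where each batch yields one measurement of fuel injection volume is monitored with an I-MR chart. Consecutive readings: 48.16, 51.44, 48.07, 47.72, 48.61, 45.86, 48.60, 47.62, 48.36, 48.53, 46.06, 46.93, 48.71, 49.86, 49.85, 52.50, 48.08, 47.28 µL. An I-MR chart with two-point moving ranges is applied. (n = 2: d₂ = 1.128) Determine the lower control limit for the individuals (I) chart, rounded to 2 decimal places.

43.86

X̄ = (48.16 + 51.44 + 48.07 + 47.72 + 48.61 + 45.86 + 48.60 + 47.62 + 48.36 + 48.53 + 46.06 + 46.93 + 48.71 + 49.86 + 49.85 + 52.50 + 48.08 + 47.28) / 18 = 48.4578
Moving ranges: 3.28, 3.37, 0.35, 0.89, 2.75, 2.74, 0.98, 0.74, 0.17, 2.47, 0.87, 1.78, 1.15, 0.01, 2.65, 4.42, 0.80; M̄R̄ = 29.4200 / 17 = 1.7306
LCL = X̄ − 3·M̄R̄/d₂ = 48.4578 − 3 × 1.7306 / 1.128 = 43.8551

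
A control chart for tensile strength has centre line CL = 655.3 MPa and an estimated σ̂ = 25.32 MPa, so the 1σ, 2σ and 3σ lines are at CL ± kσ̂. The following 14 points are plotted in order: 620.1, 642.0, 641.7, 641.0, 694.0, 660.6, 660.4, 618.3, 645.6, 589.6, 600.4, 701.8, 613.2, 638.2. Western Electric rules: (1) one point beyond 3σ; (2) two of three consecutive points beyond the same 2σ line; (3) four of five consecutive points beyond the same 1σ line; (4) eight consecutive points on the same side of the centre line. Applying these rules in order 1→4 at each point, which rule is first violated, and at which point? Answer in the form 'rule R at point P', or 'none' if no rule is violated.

rule 2 at point 11

Zone of each point (C = within 1σ̂, B = 1σ̂–2σ̂, A = 2σ̂–3σ̂, * = beyond 3σ̂; sign = side of CL): 1:-B, 2:-C, 3:-C, 4:-C, 5:+B, 6:+C, 7:+C, 8:-B, 9:-C, 10:-A, 11:-A, 12:+B, 13:-B, 14:-C
Rule 2 (two of three consecutive points beyond the same 2σ limit) is satisfied at point 11.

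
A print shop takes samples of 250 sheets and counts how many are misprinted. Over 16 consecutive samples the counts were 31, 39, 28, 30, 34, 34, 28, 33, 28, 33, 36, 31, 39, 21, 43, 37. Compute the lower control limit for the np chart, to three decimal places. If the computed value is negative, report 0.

16.795

p̄ = Σdᵢ / (k·n) = 525 / (16 × 250) = 0.13125
LCL = np̄ − 3·√(np̄(1−p̄)) = 32.8125 − 3 × 5.3391 = 16.7952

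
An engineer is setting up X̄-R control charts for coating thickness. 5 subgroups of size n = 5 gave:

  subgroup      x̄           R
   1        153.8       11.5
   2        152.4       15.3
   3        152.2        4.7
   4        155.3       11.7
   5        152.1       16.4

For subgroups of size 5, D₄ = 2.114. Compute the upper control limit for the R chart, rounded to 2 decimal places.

25.20

R̄ = (11.5 + 15.3 + 4.7 + 11.7 + 16.4) / 5 = 59.6000 / 5 = 11.9200
UCL_R = D₄·R̄ = 2.114 × 11.9200 = 25.1989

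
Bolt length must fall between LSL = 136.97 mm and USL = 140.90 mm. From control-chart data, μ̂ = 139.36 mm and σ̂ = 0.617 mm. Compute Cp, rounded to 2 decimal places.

1.06

Cp = (USL − LSL) / (6σ̂) = (140.90 − 136.97) / (6 × 0.617) = 3.9300 / 3.7020 = 1.0616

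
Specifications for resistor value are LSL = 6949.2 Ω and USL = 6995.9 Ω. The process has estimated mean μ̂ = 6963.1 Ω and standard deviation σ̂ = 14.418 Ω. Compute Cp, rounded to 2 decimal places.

0.54

Cp = (USL − LSL) / (6σ̂) = (6995.9 − 6949.2) / (6 × 14.418) = 46.7000 / 86.5080 = 0.5398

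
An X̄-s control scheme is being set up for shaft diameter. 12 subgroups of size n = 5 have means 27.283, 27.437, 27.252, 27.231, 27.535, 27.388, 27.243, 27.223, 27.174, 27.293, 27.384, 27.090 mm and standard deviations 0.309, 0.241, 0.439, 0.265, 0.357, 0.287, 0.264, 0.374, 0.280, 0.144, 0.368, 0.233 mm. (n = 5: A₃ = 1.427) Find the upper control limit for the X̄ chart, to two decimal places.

27.72

X̄̄ = (27.283 + 27.437 + 27.252 + 27.231 + 27.535 + 27.388 + 27.243 + 27.223 + 27.174 + 27.293 + 27.384 + 27.090) / 12 = 27.2944
s̄ = (0.309 + 0.241 + 0.439 + 0.265 + 0.357 + 0.287 + 0.264 + 0.374 + 0.280 + 0.144 + 0.368 + 0.233) / 12 = 0.2968
UCL = X̄̄ + A₃·s̄ = 27.2944 + 1.427 × 0.2968 = 27.7179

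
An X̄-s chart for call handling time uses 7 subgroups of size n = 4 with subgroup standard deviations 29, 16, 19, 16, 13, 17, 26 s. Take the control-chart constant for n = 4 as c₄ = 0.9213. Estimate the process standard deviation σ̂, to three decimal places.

21.088

s̄ = (29 + 16 + 19 + 16 + 13 + 17 + 26) / 7 = 19.4286
σ̂ = s̄ / c₄ = 19.4286 / 0.9213 = 21.0882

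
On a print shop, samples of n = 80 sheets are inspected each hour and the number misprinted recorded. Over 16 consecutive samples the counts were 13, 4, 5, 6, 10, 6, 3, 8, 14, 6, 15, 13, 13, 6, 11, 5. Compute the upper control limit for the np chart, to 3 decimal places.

16.947

p̄ = Σdᵢ / (k·n) = 138 / (16 × 80) = 0.10781
UCL = np̄ + 3·√(np̄(1−p̄)) = 8.6250 + 3 × √(8.6250×0.89219) = 8.6250 + 3 × 2.7740 = 16.9470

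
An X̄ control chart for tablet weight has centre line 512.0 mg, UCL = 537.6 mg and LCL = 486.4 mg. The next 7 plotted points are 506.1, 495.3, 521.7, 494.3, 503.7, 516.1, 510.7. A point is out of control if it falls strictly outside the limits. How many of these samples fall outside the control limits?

0

All 7 points lie within [486.4, 537.6].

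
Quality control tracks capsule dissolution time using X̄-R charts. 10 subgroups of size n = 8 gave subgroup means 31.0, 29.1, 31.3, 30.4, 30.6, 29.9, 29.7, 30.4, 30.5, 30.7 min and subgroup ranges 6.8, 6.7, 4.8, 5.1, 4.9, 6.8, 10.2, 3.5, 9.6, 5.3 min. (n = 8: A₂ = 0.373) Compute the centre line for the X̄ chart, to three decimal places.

30.360

X̄̄ = (31.0 + 29.1 + 31.3 + 30.4 + 30.6 + 29.9 + 29.7 + 30.4 + 30.5 + 30.7) / 10 = 303.6000 / 10 = 30.3600
CL = X̄̄ = 30.3600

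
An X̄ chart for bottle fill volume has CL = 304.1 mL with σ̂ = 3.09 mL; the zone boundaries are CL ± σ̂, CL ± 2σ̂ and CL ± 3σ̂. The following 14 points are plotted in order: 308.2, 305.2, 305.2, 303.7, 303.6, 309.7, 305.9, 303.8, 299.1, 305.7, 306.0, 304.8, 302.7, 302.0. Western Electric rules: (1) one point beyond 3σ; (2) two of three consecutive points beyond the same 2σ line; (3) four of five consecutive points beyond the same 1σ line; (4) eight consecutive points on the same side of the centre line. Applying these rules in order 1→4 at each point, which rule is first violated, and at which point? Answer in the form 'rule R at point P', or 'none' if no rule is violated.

Zone of each point (C = within 1σ̂, B = 1σ̂–2σ̂, A = 2σ̂–3σ̂, * = beyond 3σ̂; sign = side of CL): 1:+B, 2:+C, 3:+C, 4:-C, 5:-C, 6:+B, 7:+C, 8:-C, 9:-B, 10:+C, 11:+C, 12:+C, 13:-C, 14:-C
No rule fires across all 14 points.

none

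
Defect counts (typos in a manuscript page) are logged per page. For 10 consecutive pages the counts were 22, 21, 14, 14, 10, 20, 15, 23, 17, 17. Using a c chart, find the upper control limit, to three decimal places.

c̄ = (22 + 21 + 14 + 14 + 10 + 20 + 15 + 23 + 17 + 17) / 10 = 173 / 10 = 17.3000
UCL = c̄ + 3√c̄ = 17.3000 + 3 × √17.3000 = 17.3000 + 3 × 4.1593 = 29.7780

29.778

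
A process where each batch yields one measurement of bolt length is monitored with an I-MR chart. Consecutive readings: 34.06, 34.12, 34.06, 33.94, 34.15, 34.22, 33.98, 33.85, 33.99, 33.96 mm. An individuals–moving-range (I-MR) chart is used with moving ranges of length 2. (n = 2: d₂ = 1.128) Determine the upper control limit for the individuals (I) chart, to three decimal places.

34.346

X̄ = (34.06 + 34.12 + 34.06 + 33.94 + 34.15 + 34.22 + 33.98 + 33.85 + 33.99 + 33.96) / 10 = 34.0330
Moving ranges: 0.06, 0.06, 0.12, 0.21, 0.07, 0.24, 0.13, 0.14, 0.03; M̄R̄ = 1.0600 / 9 = 0.1178
UCL = X̄ + 3·M̄R̄/d₂ = 34.0330 + 3 × 0.1178 / 1.128 = 34.3462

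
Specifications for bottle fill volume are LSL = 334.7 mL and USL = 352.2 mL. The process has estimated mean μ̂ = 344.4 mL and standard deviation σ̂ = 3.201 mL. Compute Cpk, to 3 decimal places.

Cpu = (USL − μ̂) / (3σ̂) = (352.2 − 344.4) / (3 × 3.201) = 0.8122; Cpl = (μ̂ − LSL) / (3σ̂) = (344.4 − 334.7) / (3 × 3.201) = 1.0101; Cpk = min(Cpu, Cpl) = 0.8122

0.812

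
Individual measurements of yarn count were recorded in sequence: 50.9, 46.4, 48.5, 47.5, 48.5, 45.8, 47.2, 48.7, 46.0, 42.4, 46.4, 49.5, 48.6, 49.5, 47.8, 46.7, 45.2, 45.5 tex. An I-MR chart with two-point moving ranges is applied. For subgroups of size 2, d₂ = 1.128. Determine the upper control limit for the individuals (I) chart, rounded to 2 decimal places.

X̄ = (50.9 + 46.4 + 48.5 + 47.5 + 48.5 + 45.8 + 47.2 + 48.7 + 46.0 + 42.4 + 46.4 + 49.5 + 48.6 + 49.5 + 47.8 + 46.7 + 45.2 + 45.5) / 18 = 47.2833
Moving ranges: 4.5, 2.1, 1.0, 1.0, 2.7, 1.4, 1.5, 2.7, 3.6, 4.0, 3.1, 0.9, 0.9, 1.7, 1.1, 1.5, 0.3; M̄R̄ = 34.0000 / 17 = 2.0000
UCL = X̄ + 3·M̄R̄/d₂ = 47.2833 + 3 × 2.0000 / 1.128 = 52.6025

52.60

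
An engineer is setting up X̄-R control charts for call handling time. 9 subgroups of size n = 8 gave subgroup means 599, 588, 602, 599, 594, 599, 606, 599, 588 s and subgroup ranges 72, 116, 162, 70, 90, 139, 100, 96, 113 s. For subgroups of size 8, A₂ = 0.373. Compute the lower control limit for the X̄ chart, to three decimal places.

X̄̄ = (599 + 588 + 602 + 599 + 594 + 599 + 606 + 599 + 588) / 9 = 5374.0000 / 9 = 597.1111
R̄ = (72 + 116 + 162 + 70 + 90 + 139 + 100 + 96 + 113) / 9 = 958.0000 / 9 = 106.4444
LCL = X̄̄ − A₂·R̄ = 597.1111 − 0.373 × 106.4444 = 557.4073

557.407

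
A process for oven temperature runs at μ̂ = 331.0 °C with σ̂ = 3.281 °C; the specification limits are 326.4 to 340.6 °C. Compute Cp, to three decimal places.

Cp = (USL − LSL) / (6σ̂) = (340.6 − 326.4) / (6 × 3.281) = 14.2000 / 19.6860 = 0.7213

0.721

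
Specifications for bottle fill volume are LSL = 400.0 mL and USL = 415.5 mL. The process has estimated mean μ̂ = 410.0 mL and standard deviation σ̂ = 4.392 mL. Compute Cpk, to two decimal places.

Cpu = (USL − μ̂) / (3σ̂) = (415.5 − 410.0) / (3 × 4.392) = 0.4174; Cpl = (μ̂ − LSL) / (3σ̂) = (410.0 − 400.0) / (3 × 4.392) = 0.7590; Cpk = min(Cpu, Cpl) = 0.4174

0.42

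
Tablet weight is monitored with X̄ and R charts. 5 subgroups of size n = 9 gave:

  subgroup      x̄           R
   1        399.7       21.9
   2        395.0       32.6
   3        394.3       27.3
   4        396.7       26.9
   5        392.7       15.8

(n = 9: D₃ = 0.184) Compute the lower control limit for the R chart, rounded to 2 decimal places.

4.58

R̄ = (21.9 + 32.6 + 27.3 + 26.9 + 15.8) / 5 = 124.5000 / 5 = 24.9000
LCL_R = D₃·R̄ = 0.184 × 24.9000 = 4.5816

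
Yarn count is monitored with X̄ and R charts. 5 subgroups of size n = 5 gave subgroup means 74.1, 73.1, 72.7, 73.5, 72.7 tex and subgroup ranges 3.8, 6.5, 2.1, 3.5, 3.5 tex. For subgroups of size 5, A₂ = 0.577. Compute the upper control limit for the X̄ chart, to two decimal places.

75.46

X̄̄ = (74.1 + 73.1 + 72.7 + 73.5 + 72.7) / 5 = 366.1000 / 5 = 73.2200
R̄ = (3.8 + 6.5 + 2.1 + 3.5 + 3.5) / 5 = 19.4000 / 5 = 3.8800
UCL = X̄̄ + A₂·R̄ = 73.2200 + 0.577 × 3.8800 = 75.4588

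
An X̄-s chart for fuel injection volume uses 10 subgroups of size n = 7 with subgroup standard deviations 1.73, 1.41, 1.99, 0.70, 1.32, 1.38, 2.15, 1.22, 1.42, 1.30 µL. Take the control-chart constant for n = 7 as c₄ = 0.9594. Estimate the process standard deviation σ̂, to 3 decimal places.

s̄ = (1.73 + 1.41 + 1.99 + 0.70 + 1.32 + 1.38 + 2.15 + 1.22 + 1.42 + 1.30) / 10 = 1.4620
σ̂ = s̄ / c₄ = 1.4620 / 0.9594 = 1.5239

1.524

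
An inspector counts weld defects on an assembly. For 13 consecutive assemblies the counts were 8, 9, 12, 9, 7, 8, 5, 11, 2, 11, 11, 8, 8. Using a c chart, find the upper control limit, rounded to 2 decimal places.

c̄ = (8 + 9 + 12 + 9 + 7 + 8 + 5 + 11 + 2 + 11 + 11 + 8 + 8) / 13 = 109 / 13 = 8.3846
UCL = c̄ + 3√c̄ = 8.3846 + 3 × √8.3846 = 8.3846 + 3 × 2.8956 = 17.0715

17.07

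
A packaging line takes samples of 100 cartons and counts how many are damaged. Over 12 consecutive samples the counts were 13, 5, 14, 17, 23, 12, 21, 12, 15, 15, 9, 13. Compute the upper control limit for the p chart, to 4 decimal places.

p̄ = Σdᵢ / (k·n) = 169 / (12 × 100) = 0.14083
UCL = p̄ + 3·√(p̄(1−p̄)/n) = 0.14083 + 3 × √(0.14083×0.85917/100) = 0.14083 + 3 × 0.03478 = 0.24519

0.2452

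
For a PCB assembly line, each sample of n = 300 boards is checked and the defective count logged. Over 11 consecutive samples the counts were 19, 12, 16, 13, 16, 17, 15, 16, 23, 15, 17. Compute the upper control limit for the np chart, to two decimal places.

28.04

p̄ = Σdᵢ / (k·n) = 179 / (11 × 300) = 0.05424
UCL = np̄ + 3·√(np̄(1−p̄)) = 16.2727 + 3 × √(16.2727×0.94576) = 16.2727 + 3 × 3.9230 = 28.0418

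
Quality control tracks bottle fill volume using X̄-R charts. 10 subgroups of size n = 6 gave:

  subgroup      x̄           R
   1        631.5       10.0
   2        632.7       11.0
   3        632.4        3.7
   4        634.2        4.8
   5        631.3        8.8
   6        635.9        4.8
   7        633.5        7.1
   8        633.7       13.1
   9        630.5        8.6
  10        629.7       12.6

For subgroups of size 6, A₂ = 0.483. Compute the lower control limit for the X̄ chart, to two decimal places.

X̄̄ = (631.5 + 632.7 + 632.4 + 634.2 + 631.3 + 635.9 + 633.5 + 633.7 + 630.5 + 629.7) / 10 = 6325.4000 / 10 = 632.5400
R̄ = (10.0 + 11.0 + 3.7 + 4.8 + 8.8 + 4.8 + 7.1 + 13.1 + 8.6 + 12.6) / 10 = 84.5000 / 10 = 8.4500
LCL = X̄̄ − A₂·R̄ = 632.5400 − 0.483 × 8.4500 = 628.4586

628.46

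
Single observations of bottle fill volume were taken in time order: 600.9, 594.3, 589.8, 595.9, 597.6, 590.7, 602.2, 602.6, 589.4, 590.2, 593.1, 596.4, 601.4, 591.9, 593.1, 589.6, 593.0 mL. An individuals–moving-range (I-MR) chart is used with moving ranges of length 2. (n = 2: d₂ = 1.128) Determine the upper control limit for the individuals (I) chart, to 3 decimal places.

X̄ = (600.9 + 594.3 + 589.8 + 595.9 + 597.6 + 590.7 + 602.2 + 602.6 + 589.4 + 590.2 + 593.1 + 596.4 + 601.4 + 591.9 + 593.1 + 589.6 + 593.0) / 17 = 594.8294
Moving ranges: 6.6, 4.5, 6.1, 1.7, 6.9, 11.5, 0.4, 13.2, 0.8, 2.9, 3.3, 5.0, 9.5, 1.2, 3.5, 3.4; M̄R̄ = 80.5000 / 16 = 5.0312
UCL = X̄ + 3·M̄R̄/d₂ = 594.8294 + 3 × 5.0312 / 1.128 = 608.2104

608.210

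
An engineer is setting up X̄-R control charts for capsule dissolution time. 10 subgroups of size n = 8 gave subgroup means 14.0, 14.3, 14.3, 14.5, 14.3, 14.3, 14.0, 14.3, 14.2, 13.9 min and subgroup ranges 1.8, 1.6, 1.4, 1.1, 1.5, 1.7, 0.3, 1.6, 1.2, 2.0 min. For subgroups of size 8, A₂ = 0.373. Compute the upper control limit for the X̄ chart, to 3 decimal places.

14.740

X̄̄ = (14.0 + 14.3 + 14.3 + 14.5 + 14.3 + 14.3 + 14.0 + 14.3 + 14.2 + 13.9) / 10 = 142.1000 / 10 = 14.2100
R̄ = (1.8 + 1.6 + 1.4 + 1.1 + 1.5 + 1.7 + 0.3 + 1.6 + 1.2 + 2.0) / 10 = 14.2000 / 10 = 1.4200
UCL = X̄̄ + A₂·R̄ = 14.2100 + 0.373 × 1.4200 = 14.7397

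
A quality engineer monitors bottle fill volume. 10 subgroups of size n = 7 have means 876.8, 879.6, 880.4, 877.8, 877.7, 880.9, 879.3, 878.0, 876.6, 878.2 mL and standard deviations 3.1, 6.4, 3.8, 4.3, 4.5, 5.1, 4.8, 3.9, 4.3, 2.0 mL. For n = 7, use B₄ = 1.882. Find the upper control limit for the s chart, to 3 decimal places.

s̄ = (3.1 + 6.4 + 3.8 + 4.3 + 4.5 + 5.1 + 4.8 + 3.9 + 4.3 + 2.0) / 10 = 4.2200
UCL_s = B₄·s̄ = 1.882 × 4.2200 = 7.9420

7.942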